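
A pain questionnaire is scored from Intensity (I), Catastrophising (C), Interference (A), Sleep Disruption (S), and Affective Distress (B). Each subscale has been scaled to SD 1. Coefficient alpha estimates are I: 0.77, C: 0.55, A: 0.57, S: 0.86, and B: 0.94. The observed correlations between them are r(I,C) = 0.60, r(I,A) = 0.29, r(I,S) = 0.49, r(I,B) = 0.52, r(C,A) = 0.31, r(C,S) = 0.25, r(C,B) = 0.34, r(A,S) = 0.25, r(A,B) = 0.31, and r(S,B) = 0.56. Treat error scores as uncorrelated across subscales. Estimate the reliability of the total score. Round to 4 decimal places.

Var(I+C+A+S+B) = 5 + 2·[0.60 + 0.29 + 0.49 + 0.52 + 0.31 + 0.25 + 0.34 + 0.25 + 0.31 + 0.56] = 5 + 7.84 = 12.84.
Under uncorrelated errors the observed covariances equal the true-score covariances, so only the own-variance terms attenuate.
True-score variance = [0.77 + 0.55 + 0.57 + 0.86 + 0.94] + 7.84 = 3.69 + 7.84 = 11.53.
Reliability = 11.53 / 12.84 = 0.8980.

0.8980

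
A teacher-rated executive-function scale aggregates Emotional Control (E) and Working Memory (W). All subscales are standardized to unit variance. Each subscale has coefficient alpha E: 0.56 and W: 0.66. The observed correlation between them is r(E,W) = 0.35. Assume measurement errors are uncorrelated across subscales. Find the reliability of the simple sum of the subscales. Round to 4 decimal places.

0.7111

Var(E+W) = 2 + 2·[0.35] = 2 + 0.7 = 2.7.
Because errors are independent across components, Cov(Tᵢ,Tⱼ) = Cov(Xᵢ,Xⱼ); the off-diagonal part of the true-score variance is the same as above.
True-score variance = [0.56 + 0.66] + 0.7 = 1.22 + 0.7 = 1.92.
Reliability = 1.92 / 2.7 = 0.7111.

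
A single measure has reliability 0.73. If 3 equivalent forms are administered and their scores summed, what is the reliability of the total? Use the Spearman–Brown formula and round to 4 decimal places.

ρ_k = kρ / (1 + (k−1)ρ) = 3·0.73 / (1 + 2·0.73) = 2.190 / 2.460 = 0.8902.

0.8902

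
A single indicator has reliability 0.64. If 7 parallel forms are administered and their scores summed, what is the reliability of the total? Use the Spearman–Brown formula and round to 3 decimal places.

ρ_k = kρ / (1 + (k−1)ρ) = 7·0.64 / (1 + 6·0.64) = 4.480 / 4.840 = 0.926.

0.926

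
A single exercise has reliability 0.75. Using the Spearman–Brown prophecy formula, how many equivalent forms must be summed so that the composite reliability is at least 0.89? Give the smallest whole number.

3

k ≥ ρ*(1−ρ₁)/(ρ₁(1−ρ*)) = 0.89·0.25 / (0.75·0.11) = 2.697.
Smallest integer k = 3.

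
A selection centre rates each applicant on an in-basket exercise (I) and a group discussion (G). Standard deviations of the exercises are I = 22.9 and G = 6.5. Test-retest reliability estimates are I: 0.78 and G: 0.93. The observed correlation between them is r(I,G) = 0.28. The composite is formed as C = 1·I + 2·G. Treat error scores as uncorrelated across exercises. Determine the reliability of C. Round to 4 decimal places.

0.8521

Var(C) = 22.9² + 2²·6.5² + 2·[2·22.9·6.5·0.28] = 693.41 + 166.712 = 860.122.
Because errors are independent across components, Cov(Tᵢ,Tⱼ) = Cov(Xᵢ,Xⱼ); the off-diagonal part of the true-score variance is the same as above.
True-score variance = [22.9²·0.78 + 2²·6.5²·0.93] + 166.712 = 566.21 + 166.712 = 732.922.
Reliability = 732.922 / 860.122 = 0.8521.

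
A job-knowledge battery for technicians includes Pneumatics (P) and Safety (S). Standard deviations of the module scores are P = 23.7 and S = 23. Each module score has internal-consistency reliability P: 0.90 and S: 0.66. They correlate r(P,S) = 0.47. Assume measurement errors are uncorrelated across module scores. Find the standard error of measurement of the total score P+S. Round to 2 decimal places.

Var(total) = 1090.69 + 512.394 = 1603.08.
True-score variance = 854.661 + 512.394 = 1367.06, so reliability = 0.8528.
Error variance = 1603.08 − 1367.06 = 236.029; SEM = √236.029 = 15.36.

15.36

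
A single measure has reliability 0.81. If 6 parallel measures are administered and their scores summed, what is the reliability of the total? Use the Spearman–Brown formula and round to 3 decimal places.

ρ_k = kρ / (1 + (k−1)ρ) = 6·0.81 / (1 + 5·0.81) = 4.860 / 5.050 = 0.962.

0.962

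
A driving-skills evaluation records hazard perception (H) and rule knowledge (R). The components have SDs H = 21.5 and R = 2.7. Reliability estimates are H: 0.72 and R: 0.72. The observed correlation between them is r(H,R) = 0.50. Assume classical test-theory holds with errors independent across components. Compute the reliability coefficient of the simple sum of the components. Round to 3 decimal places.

0.751

Var(H+R) = 21.5² + 2.7² + 2·[21.5·2.7·0.50] = 469.54 + 58.05 = 527.59.
Under uncorrelated errors the observed covariances equal the true-score covariances, so only the own-variance terms attenuate.
True-score variance = [21.5²·0.72 + 2.7²·0.72] + 58.05 = 338.069 + 58.05 = 396.119.
Reliability = 396.119 / 527.59 = 0.751.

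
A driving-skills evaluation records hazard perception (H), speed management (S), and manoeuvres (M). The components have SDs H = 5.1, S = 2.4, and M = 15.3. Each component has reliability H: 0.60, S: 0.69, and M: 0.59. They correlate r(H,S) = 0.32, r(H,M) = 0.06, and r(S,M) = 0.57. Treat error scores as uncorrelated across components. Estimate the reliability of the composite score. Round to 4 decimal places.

0.6671

Var(H+S+M) = 5.1² + 2.4² + 15.3² + 2·[5.1·2.4·0.32 + 5.1·15.3·0.06 + 2.4·15.3·0.57] = 265.86 + 59.058 = 324.918.
Under uncorrelated errors the observed covariances equal the true-score covariances, so only the own-variance terms attenuate.
True-score variance = [5.1²·0.60 + 2.4²·0.69 + 15.3²·0.59] + 59.058 = 157.694 + 59.058 = 216.751.
Reliability = 216.751 / 324.918 = 0.6671.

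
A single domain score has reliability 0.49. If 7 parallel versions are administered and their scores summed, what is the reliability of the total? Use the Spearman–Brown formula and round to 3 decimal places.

0.871

ρ_k = kρ / (1 + (k−1)ρ) = 7·0.49 / (1 + 6·0.49) = 3.430 / 3.940 = 0.871.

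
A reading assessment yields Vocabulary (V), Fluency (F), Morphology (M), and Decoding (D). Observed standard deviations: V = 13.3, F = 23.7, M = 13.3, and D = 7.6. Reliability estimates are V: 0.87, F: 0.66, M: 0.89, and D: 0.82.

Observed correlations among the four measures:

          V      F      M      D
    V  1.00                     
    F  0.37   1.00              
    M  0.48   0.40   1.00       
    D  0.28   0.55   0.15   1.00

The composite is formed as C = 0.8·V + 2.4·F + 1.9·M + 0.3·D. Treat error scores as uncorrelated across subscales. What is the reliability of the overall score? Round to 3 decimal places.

Var(C) = 0.8²·13.3² + 2.4²·23.7² + 1.9²·13.3² + 0.3²·7.6² + 2·[1.92·13.3·23.7·0.37 + 1.52·13.3·13.3·0.48 + 0.24·13.3·7.6·0.28 + 4.56·23.7·13.3·0.40 + 0.72·23.7·7.6·0.55 + 0.57·13.3·7.6·0.15] = 3992.32 + 2029.38 = 6021.69.
Because errors are independent across components, Cov(Tᵢ,Tⱼ) = Cov(Xᵢ,Xⱼ); the off-diagonal part of the true-score variance is the same as above.
True-score variance = [0.8²·13.3²·0.87 + 2.4²·23.7²·0.66 + 1.9²·13.3²·0.89 + 0.3²·7.6²·0.82] + 2029.38 = 2806.41 + 2029.38 = 4835.78.
Reliability = 4835.78 / 6021.69 = 0.803.

0.803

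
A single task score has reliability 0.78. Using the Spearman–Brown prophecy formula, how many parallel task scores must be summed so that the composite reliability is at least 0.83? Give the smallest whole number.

2

k ≥ ρ*(1−ρ₁)/(ρ₁(1−ρ*)) = 0.83·0.22 / (0.78·0.17) = 1.377.
Smallest integer k = 2.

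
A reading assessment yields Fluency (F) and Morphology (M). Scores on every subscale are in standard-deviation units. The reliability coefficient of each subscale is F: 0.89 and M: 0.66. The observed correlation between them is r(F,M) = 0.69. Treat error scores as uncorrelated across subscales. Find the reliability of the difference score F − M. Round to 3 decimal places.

Var(F−M) = 1 + 1 − 2·0.69 = 2 − 1.38 = 0.62.
Because errors are independent across components, Cov(Tᵢ,Tⱼ) = Cov(Xᵢ,Xⱼ); the off-diagonal part of the true-score variance is the same as above.
True-score variance = [0.89 + 0.66] − 1.38 = 1.55 − 1.38 = 0.17.
Reliability = 0.17 / 0.62 = 0.274.

0.274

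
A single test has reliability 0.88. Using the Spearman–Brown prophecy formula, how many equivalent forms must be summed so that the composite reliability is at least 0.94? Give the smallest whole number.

3

k ≥ ρ*(1−ρ₁)/(ρ₁(1−ρ*)) = 0.94·0.12 / (0.88·0.06) = 2.136.
Smallest integer k = 3.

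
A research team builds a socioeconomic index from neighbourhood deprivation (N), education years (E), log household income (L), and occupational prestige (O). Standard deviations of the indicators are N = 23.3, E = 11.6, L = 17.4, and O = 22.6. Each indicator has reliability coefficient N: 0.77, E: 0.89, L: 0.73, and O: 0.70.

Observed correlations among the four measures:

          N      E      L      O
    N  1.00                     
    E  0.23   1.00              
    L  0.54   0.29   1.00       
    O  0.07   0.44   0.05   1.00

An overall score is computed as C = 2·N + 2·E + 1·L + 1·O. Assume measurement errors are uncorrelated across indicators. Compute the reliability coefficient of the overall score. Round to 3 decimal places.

Var(C) = 2²·23.3² + 2²·11.6² + 17.4² + 22.6² + 2·[4·23.3·11.6·0.23 + 2·23.3·17.4·0.54 + 2·23.3·22.6·0.07 + 2·11.6·17.4·0.29 + 2·11.6·22.6·0.44 + 17.4·22.6·0.05] = 3523.32 + 2255.32 = 5778.64.
Because errors are independent across components, Cov(Tᵢ,Tⱼ) = Cov(Xᵢ,Xⱼ); the off-diagonal part of the true-score variance is the same as above.
True-score variance = [2²·23.3²·0.77 + 2²·11.6²·0.89 + 17.4²·0.73 + 22.6²·0.70] + 2255.32 = 2729.68 + 2255.32 = 4985.01.
Reliability = 4985.01 / 5778.64 = 0.863.

0.863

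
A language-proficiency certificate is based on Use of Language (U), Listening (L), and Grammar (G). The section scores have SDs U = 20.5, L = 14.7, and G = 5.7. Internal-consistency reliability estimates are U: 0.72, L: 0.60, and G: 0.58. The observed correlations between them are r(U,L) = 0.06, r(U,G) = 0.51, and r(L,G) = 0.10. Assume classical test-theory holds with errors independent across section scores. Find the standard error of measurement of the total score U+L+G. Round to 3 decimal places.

Var(total) = 668.83 + 172.107 = 840.937.
True-score variance = 451.078 + 172.107 = 623.185, so reliability = 0.7411.
Error variance = 840.937 − 623.185 = 217.752; SEM = √217.752 = 14.756.

14.756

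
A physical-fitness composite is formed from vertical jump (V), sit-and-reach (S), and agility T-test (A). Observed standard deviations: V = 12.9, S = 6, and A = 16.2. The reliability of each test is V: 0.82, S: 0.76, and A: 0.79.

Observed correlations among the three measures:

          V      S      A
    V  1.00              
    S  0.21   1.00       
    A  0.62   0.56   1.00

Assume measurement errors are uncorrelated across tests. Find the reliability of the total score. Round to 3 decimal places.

0.892

Var(V+S+A) = 12.9² + 6² + 16.2² + 2·[12.9·6·0.21 + 12.9·16.2·0.62 + 6·16.2·0.56] = 464.85 + 400.507 = 865.357.
With uncorrelated errors the cross-covariances are all true-score covariance, so they carry over unchanged; only the diagonal terms shrink to ρᵢσᵢ².
True-score variance = [12.9²·0.82 + 6²·0.76 + 16.2²·0.79] + 400.507 = 371.144 + 400.507 = 771.651.
Reliability = 771.651 / 865.357 = 0.892.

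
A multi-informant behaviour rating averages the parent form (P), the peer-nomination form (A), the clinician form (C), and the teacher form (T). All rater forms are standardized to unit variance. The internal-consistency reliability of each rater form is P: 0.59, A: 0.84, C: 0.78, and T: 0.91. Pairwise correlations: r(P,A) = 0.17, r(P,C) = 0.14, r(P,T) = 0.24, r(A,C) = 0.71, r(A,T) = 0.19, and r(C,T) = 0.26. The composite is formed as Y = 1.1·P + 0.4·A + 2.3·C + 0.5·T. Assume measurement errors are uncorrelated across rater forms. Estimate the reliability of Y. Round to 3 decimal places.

Var(Y) = 1.1² + 0.4² + 2.3² + 0.5² + 2·[0.44·0.17 + 2.53·0.14 + 0.55·0.24 + 0.92·0.71 + 0.2·0.19 + 1.15·0.26] = 6.91 + 3.1024 = 10.0124.
Under uncorrelated errors the observed covariances equal the true-score covariances, so only the own-variance terms attenuate.
True-score variance = [1.1²·0.59 + 0.4²·0.84 + 2.3²·0.78 + 0.5²·0.91] + 3.1024 = 5.202 + 3.1024 = 8.3044.
Reliability = 8.3044 / 10.0124 = 0.829.

0.829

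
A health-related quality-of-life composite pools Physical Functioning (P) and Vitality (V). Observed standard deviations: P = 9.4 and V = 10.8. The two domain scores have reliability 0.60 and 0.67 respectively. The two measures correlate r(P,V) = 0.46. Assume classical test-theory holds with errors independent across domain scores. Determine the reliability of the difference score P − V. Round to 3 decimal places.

0.338

Var(P−V) = 9.4² + 10.8² − 2·9.4·10.8·0.46 = 205 − 93.3984 = 111.602.
Because errors are independent across components, Cov(Tᵢ,Tⱼ) = Cov(Xᵢ,Xⱼ); the off-diagonal part of the true-score variance is the same as above.
True-score variance = [9.4²·0.60 + 10.8²·0.67] − 93.3984 = 131.165 − 93.3984 = 37.7664.
Reliability = 37.7664 / 111.602 = 0.338.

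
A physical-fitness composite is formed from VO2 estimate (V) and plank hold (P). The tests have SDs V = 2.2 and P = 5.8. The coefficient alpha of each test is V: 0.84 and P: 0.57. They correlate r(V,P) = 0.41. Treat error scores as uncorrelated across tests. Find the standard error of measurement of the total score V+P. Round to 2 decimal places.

Var(total) = 38.48 + 10.4632 = 48.9432.
True-score variance = 23.2404 + 10.4632 = 33.7036, so reliability = 0.6886.
Error variance = 48.9432 − 33.7036 = 15.2396; SEM = √15.2396 = 3.90.

3.90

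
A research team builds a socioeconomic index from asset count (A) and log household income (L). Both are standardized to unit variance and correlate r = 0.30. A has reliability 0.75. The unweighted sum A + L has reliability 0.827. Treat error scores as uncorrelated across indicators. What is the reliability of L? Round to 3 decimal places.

Var(A+L) = 2 + 2·0.30 = 2.600.
True-score variance = ρ_A + ρ_L + 2·0.30, so 0.827 = (0.75 + ρ_L + 0.60) / 2.600.
ρ_L = 0.827·2.600 − 0.75 − 0.60 = 0.800.

0.800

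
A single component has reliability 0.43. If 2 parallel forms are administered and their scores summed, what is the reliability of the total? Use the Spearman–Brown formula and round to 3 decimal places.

ρ_k = kρ / (1 + (k−1)ρ) = 2·0.43 / (1 + 1·0.43) = 0.860 / 1.430 = 0.601.

0.601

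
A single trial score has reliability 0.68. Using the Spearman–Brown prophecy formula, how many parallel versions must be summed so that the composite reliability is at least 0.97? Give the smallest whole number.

16

k ≥ ρ*(1−ρ₁)/(ρ₁(1−ρ*)) = 0.97·0.32 / (0.68·0.03) = 15.216.
Smallest integer k = 16.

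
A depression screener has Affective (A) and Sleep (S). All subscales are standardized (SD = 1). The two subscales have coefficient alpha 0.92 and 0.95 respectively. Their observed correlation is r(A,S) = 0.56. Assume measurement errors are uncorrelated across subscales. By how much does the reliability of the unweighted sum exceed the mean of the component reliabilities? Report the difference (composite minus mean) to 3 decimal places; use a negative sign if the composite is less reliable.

0.023

Var(sum) = 2 + 1.12 = 3.12; true-score variance = 1.87 + 1.12 = 2.99; composite reliability = 0.9583.
Mean component reliability = 0.9350.
Difference = 0.9583 − 0.9350 = 0.023.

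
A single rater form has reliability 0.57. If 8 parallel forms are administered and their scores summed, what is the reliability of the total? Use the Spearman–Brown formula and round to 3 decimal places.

ρ_k = kρ / (1 + (k−1)ρ) = 8·0.57 / (1 + 7·0.57) = 4.560 / 4.990 = 0.914.

0.914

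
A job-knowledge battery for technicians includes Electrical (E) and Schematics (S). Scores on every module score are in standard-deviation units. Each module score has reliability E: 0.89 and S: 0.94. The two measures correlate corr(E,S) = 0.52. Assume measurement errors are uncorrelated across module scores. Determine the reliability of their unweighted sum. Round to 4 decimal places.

Var(E+S) = 2 + 2·[0.52] = 2 + 1.04 = 3.04.
Because errors are independent across components, Cov(Tᵢ,Tⱼ) = Cov(Xᵢ,Xⱼ); the off-diagonal part of the true-score variance is the same as above.
True-score variance = [0.89 + 0.94] + 1.04 = 1.83 + 1.04 = 2.87.
Reliability = 2.87 / 3.04 = 0.9441.

0.9441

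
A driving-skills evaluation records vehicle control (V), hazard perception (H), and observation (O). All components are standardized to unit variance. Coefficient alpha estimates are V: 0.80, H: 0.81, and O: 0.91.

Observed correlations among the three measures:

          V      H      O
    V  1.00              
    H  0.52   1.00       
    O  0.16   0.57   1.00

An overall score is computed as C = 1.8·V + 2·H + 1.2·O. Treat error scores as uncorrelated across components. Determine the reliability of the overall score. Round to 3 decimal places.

0.903

Var(C) = 1.8² + 2² + 1.2² + 2·[3.6·0.52 + 2.16·0.16 + 2.4·0.57] = 8.68 + 7.1712 = 15.8512.
With uncorrelated errors the cross-covariances are all true-score covariance, so they carry over unchanged; only the diagonal terms shrink to ρᵢσᵢ².
True-score variance = [1.8²·0.80 + 2²·0.81 + 1.2²·0.91] + 7.1712 = 7.1424 + 7.1712 = 14.3136.
Reliability = 14.3136 / 15.8512 = 0.903.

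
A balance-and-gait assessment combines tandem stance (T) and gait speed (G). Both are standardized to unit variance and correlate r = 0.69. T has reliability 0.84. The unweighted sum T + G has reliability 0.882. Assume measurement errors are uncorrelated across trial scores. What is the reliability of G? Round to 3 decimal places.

0.761

Var(T+G) = 2 + 2·0.69 = 3.380.
True-score variance = ρ_T + ρ_G + 2·0.69, so 0.882 = (0.84 + ρ_G + 1.38) / 3.380.
ρ_G = 0.882·3.380 − 0.84 − 1.38 = 0.761.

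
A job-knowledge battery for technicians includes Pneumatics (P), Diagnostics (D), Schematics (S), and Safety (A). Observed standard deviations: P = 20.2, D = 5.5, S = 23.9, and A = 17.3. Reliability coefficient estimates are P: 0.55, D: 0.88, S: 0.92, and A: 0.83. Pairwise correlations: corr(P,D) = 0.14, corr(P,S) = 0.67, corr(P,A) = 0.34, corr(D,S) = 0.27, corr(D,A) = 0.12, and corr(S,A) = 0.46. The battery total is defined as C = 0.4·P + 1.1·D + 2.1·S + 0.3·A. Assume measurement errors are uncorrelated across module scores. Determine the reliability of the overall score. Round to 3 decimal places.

Var(C) = 0.4²·20.2² + 1.1²·5.5² + 2.1²·23.9² + 0.3²·17.3² + 2·[0.44·20.2·5.5·0.14 + 0.84·20.2·23.9·0.67 + 0.12·20.2·17.3·0.34 + 2.31·5.5·23.9·0.27 + 0.33·5.5·17.3·0.12 + 0.63·23.9·17.3·0.46] = 2647.86 + 996.774 = 3644.64.
Under uncorrelated errors the observed covariances equal the true-score covariances, so only the own-variance terms attenuate.
True-score variance = [0.4²·20.2²·0.55 + 1.1²·5.5²·0.88 + 2.1²·23.9²·0.92 + 0.3²·17.3²·0.83] + 996.774 = 2407.99 + 996.774 = 3404.76.
Reliability = 3404.76 / 3644.64 = 0.934.

0.934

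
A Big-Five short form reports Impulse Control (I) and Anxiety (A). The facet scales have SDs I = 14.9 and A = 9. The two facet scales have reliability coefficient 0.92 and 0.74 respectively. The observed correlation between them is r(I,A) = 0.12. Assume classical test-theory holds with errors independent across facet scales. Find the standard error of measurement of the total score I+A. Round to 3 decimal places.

6.231

Var(total) = 303.01 + 32.184 = 335.194.
True-score variance = 264.189 + 32.184 = 296.373, so reliability = 0.8842.
Error variance = 335.194 − 296.373 = 38.8208; SEM = √38.8208 = 6.231.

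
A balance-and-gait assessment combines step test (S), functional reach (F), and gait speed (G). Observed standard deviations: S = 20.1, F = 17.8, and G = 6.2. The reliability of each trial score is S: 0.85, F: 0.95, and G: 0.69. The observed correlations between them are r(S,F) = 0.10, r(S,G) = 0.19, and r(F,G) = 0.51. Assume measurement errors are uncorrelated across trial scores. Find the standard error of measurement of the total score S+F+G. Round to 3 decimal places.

Var(total) = 759.29 + 231.479 = 990.769.
True-score variance = 670.93 + 231.479 = 902.409, so reliability = 0.9108.
Error variance = 990.769 − 902.409 = 88.3599; SEM = √88.3599 = 9.400.

9.400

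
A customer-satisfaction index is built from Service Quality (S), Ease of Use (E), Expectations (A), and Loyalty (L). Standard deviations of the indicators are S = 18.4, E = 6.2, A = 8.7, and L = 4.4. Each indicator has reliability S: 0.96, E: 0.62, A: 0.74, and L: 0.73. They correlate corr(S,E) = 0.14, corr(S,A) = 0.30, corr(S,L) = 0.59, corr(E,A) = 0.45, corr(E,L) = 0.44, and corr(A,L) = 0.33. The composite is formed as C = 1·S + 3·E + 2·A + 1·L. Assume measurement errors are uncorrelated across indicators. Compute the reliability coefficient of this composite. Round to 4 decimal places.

Var(C) = 18.4² + 3²·6.2² + 2²·8.7² + 4.4² + 2·[3·18.4·6.2·0.14 + 2·18.4·8.7·0.30 + 18.4·4.4·0.59 + 6·6.2·8.7·0.45 + 3·6.2·4.4·0.44 + 2·8.7·4.4·0.33] = 1006.64 + 797.281 = 1803.92.
With uncorrelated errors the cross-covariances are all true-score covariance, so they carry over unchanged; only the diagonal terms shrink to ρᵢσᵢ².
True-score variance = [18.4²·0.96 + 3²·6.2²·0.62 + 2²·8.7²·0.74 + 4.4²·0.73] + 797.281 = 777.688 + 797.281 = 1574.97.
Reliability = 1574.97 / 1803.92 = 0.8731.

0.8731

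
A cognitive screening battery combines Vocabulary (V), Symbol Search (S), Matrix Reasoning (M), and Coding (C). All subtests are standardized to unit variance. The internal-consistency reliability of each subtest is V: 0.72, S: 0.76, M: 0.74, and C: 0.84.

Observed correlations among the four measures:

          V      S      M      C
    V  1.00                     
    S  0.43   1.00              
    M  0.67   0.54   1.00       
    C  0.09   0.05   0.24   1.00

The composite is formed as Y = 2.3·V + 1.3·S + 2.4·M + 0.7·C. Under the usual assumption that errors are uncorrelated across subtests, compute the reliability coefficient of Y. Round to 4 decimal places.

Var(Y) = 2.3² + 1.3² + 2.4² + 0.7² + 2·[2.99·0.43 + 5.52·0.67 + 1.61·0.09 + 3.12·0.54 + 0.91·0.05 + 1.68·0.24] = 13.23 + 14.525 = 27.755.
With uncorrelated errors the cross-covariances are all true-score covariance, so they carry over unchanged; only the diagonal terms shrink to ρᵢσᵢ².
True-score variance = [2.3²·0.72 + 1.3²·0.76 + 2.4²·0.74 + 0.7²·0.84] + 14.525 = 9.7672 + 14.525 = 24.2922.
Reliability = 24.2922 / 27.755 = 0.8752.

0.8752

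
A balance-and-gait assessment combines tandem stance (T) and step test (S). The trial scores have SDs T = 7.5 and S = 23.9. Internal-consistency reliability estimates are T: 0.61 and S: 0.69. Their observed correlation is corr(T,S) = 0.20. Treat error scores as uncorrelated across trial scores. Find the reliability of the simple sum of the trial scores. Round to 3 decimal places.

Var(T+S) = 7.5² + 23.9² + 2·[7.5·23.9·0.20] = 627.46 + 71.7 = 699.16.
Because errors are independent across components, Cov(Tᵢ,Tⱼ) = Cov(Xᵢ,Xⱼ); the off-diagonal part of the true-score variance is the same as above.
True-score variance = [7.5²·0.61 + 23.9²·0.69] + 71.7 = 428.447 + 71.7 = 500.147.
Reliability = 500.147 / 699.16 = 0.715.

0.715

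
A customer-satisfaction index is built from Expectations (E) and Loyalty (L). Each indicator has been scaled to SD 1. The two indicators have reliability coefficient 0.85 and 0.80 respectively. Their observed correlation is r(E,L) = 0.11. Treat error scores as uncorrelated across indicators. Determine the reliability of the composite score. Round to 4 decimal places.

Var(E+L) = 2 + 2·[0.11] = 2 + 0.22 = 2.22.
Because errors are independent across components, Cov(Tᵢ,Tⱼ) = Cov(Xᵢ,Xⱼ); the off-diagonal part of the true-score variance is the same as above.
True-score variance = [0.85 + 0.80] + 0.22 = 1.65 + 0.22 = 1.87.
Reliability = 1.87 / 2.22 = 0.8423.

0.8423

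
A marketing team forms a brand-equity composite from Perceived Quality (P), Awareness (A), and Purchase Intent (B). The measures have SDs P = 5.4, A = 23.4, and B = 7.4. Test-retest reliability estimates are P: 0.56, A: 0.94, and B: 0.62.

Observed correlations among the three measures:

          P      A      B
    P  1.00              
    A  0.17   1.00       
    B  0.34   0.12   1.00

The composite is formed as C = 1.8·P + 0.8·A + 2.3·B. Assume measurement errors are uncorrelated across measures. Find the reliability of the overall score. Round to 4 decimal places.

Var(C) = 1.8²·5.4² + 0.8²·23.4² + 2.3²·7.4² + 2·[1.44·5.4·23.4·0.17 + 4.14·5.4·7.4·0.34 + 1.84·23.4·7.4·0.12] = 734.597 + 250.829 = 985.426.
Under uncorrelated errors the observed covariances equal the true-score covariances, so only the own-variance terms attenuate.
True-score variance = [1.8²·5.4²·0.56 + 0.8²·23.4²·0.94 + 2.3²·7.4²·0.62] + 250.829 = 561.922 + 250.829 = 812.751.
Reliability = 812.751 / 985.426 = 0.8248.

0.8248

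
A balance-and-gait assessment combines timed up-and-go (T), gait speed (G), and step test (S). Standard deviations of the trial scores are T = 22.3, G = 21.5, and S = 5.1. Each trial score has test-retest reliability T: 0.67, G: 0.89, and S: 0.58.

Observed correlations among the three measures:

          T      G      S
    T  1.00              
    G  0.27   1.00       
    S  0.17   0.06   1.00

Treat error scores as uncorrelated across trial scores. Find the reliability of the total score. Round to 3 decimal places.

Var(T+G+S) = 22.3² + 21.5² + 5.1² + 2·[22.3·21.5·0.27 + 22.3·5.1·0.17 + 21.5·5.1·0.06] = 985.55 + 310.729 = 1296.28.
Because errors are independent across components, Cov(Tᵢ,Tⱼ) = Cov(Xᵢ,Xⱼ); the off-diagonal part of the true-score variance is the same as above.
True-score variance = [22.3²·0.67 + 21.5²·0.89 + 5.1²·0.58] + 310.729 = 759.673 + 310.729 = 1070.4.
Reliability = 1070.4 / 1296.28 = 0.826.

0.826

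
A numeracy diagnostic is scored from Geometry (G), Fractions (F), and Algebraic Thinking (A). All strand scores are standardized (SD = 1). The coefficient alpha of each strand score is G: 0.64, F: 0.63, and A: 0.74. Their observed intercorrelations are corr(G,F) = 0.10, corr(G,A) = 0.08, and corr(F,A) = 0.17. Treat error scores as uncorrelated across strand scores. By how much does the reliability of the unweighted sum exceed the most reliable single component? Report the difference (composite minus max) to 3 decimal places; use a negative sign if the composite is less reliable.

Var(sum) = 3 + 0.7 = 3.7; true-score variance = 2.01 + 0.7 = 2.71; composite reliability = 0.7324.
Max component reliability = 0.7400.
Difference = 0.7324 − 0.7400 = -0.008.

-0.008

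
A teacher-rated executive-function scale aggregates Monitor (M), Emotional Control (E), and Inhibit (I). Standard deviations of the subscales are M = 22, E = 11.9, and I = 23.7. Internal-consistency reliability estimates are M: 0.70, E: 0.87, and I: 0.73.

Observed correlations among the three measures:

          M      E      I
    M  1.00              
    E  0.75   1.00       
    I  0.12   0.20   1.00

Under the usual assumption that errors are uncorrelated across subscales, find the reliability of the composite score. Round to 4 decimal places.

Var(M+E+I) = 22² + 11.9² + 23.7² + 2·[22·11.9·0.75 + 22·23.7·0.12 + 11.9·23.7·0.20] = 1187.3 + 630.648 = 1817.95.
With uncorrelated errors the cross-covariances are all true-score covariance, so they carry over unchanged; only the diagonal terms shrink to ρᵢσᵢ².
True-score variance = [22²·0.70 + 11.9²·0.87 + 23.7²·0.73] + 630.648 = 872.034 + 630.648 = 1502.68.
Reliability = 1502.68 / 1817.95 = 0.8266.

0.8266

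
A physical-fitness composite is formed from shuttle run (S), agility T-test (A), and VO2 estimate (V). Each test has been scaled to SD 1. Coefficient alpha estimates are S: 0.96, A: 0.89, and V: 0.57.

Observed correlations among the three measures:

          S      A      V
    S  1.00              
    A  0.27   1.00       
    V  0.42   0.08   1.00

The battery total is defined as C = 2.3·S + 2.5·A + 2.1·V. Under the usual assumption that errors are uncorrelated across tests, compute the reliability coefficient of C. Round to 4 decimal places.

Var(C) = 2.3² + 2.5² + 2.1² + 2·[5.75·0.27 + 4.83·0.42 + 5.25·0.08] = 15.95 + 8.0022 = 23.9522.
Under uncorrelated errors the observed covariances equal the true-score covariances, so only the own-variance terms attenuate.
True-score variance = [2.3²·0.96 + 2.5²·0.89 + 2.1²·0.57] + 8.0022 = 13.1546 + 8.0022 = 21.1568.
Reliability = 21.1568 / 23.9522 = 0.8833.

0.8833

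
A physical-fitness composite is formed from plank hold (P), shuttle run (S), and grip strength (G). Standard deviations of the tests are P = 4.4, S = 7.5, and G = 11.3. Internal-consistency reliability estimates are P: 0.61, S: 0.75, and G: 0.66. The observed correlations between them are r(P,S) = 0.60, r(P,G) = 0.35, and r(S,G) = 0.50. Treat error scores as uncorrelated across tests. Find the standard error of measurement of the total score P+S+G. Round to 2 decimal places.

8.06

Var(total) = 203.3 + 159.154 = 362.454.
True-score variance = 138.273 + 159.154 = 297.427, so reliability = 0.8206.
Error variance = 362.454 − 297.427 = 65.0275; SEM = √65.0275 = 8.06.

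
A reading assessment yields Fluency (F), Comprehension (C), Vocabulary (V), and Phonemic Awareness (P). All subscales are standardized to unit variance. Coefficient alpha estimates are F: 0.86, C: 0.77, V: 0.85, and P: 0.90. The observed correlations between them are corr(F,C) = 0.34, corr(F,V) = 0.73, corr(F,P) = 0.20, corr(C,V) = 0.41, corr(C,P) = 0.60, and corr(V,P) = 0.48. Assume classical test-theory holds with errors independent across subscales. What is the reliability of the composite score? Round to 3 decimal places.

Var(F+C+V+P) = 4 + 2·[0.34 + 0.73 + 0.20 + 0.41 + 0.60 + 0.48] = 4 + 5.52 = 9.52.
Under uncorrelated errors the observed covariances equal the true-score covariances, so only the own-variance terms attenuate.
True-score variance = [0.86 + 0.77 + 0.85 + 0.90] + 5.52 = 3.38 + 5.52 = 8.9.
Reliability = 8.9 / 9.52 = 0.935.

0.935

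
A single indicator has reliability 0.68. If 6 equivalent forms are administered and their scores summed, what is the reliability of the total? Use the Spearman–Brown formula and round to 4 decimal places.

0.9273

ρ_k = kρ / (1 + (k−1)ρ) = 6·0.68 / (1 + 5·0.68) = 4.080 / 4.400 = 0.9273.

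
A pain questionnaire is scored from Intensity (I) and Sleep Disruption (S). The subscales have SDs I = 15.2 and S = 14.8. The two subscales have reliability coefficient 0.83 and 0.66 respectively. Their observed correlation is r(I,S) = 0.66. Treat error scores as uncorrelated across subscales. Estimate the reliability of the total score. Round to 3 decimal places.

0.848

Var(I+S) = 15.2² + 14.8² + 2·[15.2·14.8·0.66] = 450.08 + 296.947 = 747.027.
Under uncorrelated errors the observed covariances equal the true-score covariances, so only the own-variance terms attenuate.
True-score variance = [15.2²·0.83 + 14.8²·0.66] + 296.947 = 336.33 + 296.947 = 633.277.
Reliability = 633.277 / 747.027 = 0.848.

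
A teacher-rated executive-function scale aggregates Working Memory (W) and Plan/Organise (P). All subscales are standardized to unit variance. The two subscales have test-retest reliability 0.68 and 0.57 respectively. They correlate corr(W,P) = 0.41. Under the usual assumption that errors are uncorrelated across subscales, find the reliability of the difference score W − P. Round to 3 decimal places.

0.364

Var(W−P) = 1 + 1 − 2·0.41 = 2 − 0.82 = 1.18.
With uncorrelated errors the cross-covariances are all true-score covariance, so they carry over unchanged; only the diagonal terms shrink to ρᵢσᵢ².
True-score variance = [0.68 + 0.57] − 0.82 = 1.25 − 0.82 = 0.43.
Reliability = 0.43 / 1.18 = 0.364.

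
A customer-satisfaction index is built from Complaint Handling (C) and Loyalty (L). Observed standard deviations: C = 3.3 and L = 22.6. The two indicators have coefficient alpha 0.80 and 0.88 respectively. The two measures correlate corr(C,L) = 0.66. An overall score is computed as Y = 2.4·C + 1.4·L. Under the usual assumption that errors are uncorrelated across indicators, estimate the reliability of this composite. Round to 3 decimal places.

Var(Y) = 2.4²·3.3² + 1.4²·22.6² + 2·[3.36·3.3·22.6·0.66] = 1063.82 + 330.777 = 1394.59.
Under uncorrelated errors the observed covariances equal the true-score covariances, so only the own-variance terms attenuate.
True-score variance = [2.4²·3.3²·0.80 + 1.4²·22.6²·0.88] + 330.777 = 931.14 + 330.777 = 1261.92.
Reliability = 1261.92 / 1394.59 = 0.905.

0.905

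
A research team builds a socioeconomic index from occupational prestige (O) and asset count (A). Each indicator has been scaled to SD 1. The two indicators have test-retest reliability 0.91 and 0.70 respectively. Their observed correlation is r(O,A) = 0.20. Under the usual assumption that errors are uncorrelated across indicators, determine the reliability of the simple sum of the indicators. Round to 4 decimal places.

0.8375

Var(O+A) = 2 + 2·[0.20] = 2 + 0.4 = 2.4.
With uncorrelated errors the cross-covariances are all true-score covariance, so they carry over unchanged; only the diagonal terms shrink to ρᵢσᵢ².
True-score variance = [0.91 + 0.70] + 0.4 = 1.61 + 0.4 = 2.01.
Reliability = 2.01 / 2.4 = 0.8375.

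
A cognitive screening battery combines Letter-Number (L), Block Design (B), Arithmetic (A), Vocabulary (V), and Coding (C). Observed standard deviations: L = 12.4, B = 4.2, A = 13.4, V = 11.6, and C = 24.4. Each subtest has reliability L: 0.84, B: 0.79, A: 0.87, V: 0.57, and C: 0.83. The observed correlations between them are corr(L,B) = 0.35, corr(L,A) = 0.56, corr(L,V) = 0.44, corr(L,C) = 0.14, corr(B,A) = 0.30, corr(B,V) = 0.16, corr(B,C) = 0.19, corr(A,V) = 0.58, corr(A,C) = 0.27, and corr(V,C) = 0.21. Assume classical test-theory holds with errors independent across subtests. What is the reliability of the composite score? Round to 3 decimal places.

0.899

Var(L+B+A+V+C) = 12.4² + 4.2² + 13.4² + 11.6² + 24.4² + 2·[12.4·4.2·0.35 + 12.4·13.4·0.56 + 12.4·11.6·0.44 + 12.4·24.4·0.14 + 4.2·13.4·0.30 + 4.2·11.6·0.16 + 4.2·24.4·0.19 + 13.4·11.6·0.58 + 13.4·24.4·0.27 + 11.6·24.4·0.21] = 1080.88 + 997.898 = 2078.78.
With uncorrelated errors the cross-covariances are all true-score covariance, so they carry over unchanged; only the diagonal terms shrink to ρᵢσᵢ².
True-score variance = [12.4²·0.84 + 4.2²·0.79 + 13.4²·0.87 + 11.6²·0.57 + 24.4²·0.83] + 997.898 = 870.159 + 997.898 = 1868.06.
Reliability = 1868.06 / 2078.78 = 0.899.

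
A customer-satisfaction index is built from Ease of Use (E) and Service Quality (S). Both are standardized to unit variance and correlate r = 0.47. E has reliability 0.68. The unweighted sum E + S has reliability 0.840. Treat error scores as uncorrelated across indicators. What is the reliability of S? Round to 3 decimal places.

Var(E+S) = 2 + 2·0.47 = 2.940.
True-score variance = ρ_E + ρ_S + 2·0.47, so 0.840 = (0.68 + ρ_S + 0.94) / 2.940.
ρ_S = 0.840·2.940 − 0.68 − 0.94 = 0.850.

0.850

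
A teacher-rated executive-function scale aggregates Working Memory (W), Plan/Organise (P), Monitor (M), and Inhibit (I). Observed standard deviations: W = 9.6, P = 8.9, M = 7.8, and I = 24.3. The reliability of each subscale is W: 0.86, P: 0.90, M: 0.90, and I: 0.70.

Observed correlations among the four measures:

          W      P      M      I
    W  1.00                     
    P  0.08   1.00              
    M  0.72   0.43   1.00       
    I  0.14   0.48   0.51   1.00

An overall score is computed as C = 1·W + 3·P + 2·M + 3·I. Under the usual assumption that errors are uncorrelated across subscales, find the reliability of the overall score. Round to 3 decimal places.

0.833

Var(C) = 9.6² + 3²·8.9² + 2²·7.8² + 3²·24.3² + 2·[3·9.6·8.9·0.08 + 2·9.6·7.8·0.72 + 3·9.6·24.3·0.14 + 6·8.9·7.8·0.43 + 9·8.9·24.3·0.48 + 6·7.8·24.3·0.51] = 6362.82 + 3839.39 = 10202.2.
Because errors are independent across components, Cov(Tᵢ,Tⱼ) = Cov(Xᵢ,Xⱼ); the off-diagonal part of the true-score variance is the same as above.
True-score variance = [9.6²·0.86 + 3²·8.9²·0.90 + 2²·7.8²·0.90 + 3²·24.3²·0.70] + 3839.39 = 4659.97 + 3839.39 = 8499.36.
Reliability = 8499.36 / 10202.2 = 0.833.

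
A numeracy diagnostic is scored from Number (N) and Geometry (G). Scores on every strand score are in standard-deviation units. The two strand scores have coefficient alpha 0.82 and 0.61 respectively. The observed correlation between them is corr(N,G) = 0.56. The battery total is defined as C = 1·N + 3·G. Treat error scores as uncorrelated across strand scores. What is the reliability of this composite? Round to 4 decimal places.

0.7238

Var(C) = 1 + 3² + 2·[3·0.56] = 10 + 3.36 = 13.36.
With uncorrelated errors the cross-covariances are all true-score covariance, so they carry over unchanged; only the diagonal terms shrink to ρᵢσᵢ².
True-score variance = [0.82 + 3²·0.61] + 3.36 = 6.31 + 3.36 = 9.67.
Reliability = 9.67 / 13.36 = 0.7238.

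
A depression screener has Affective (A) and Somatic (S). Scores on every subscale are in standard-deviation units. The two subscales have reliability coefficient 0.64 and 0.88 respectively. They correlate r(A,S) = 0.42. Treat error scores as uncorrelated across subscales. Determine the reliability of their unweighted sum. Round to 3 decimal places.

0.831

Var(A+S) = 2 + 2·[0.42] = 2 + 0.84 = 2.84.
Because errors are independent across components, Cov(Tᵢ,Tⱼ) = Cov(Xᵢ,Xⱼ); the off-diagonal part of the true-score variance is the same as above.
True-score variance = [0.64 + 0.88] + 0.84 = 1.52 + 0.84 = 2.36.
Reliability = 2.36 / 2.84 = 0.831.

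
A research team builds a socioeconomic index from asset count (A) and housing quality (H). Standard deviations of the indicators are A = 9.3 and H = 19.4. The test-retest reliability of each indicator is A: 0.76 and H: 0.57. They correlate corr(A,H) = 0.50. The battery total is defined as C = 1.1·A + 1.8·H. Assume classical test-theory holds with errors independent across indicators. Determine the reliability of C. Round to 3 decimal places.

Var(C) = 1.1²·9.3² + 1.8²·19.4² + 2·[1.98·9.3·19.4·0.50] = 1324.06 + 357.232 = 1681.29.
With uncorrelated errors the cross-covariances are all true-score covariance, so they carry over unchanged; only the diagonal terms shrink to ρᵢσᵢ².
True-score variance = [1.1²·9.3²·0.76 + 1.8²·19.4²·0.57] + 357.232 = 774.598 + 357.232 = 1131.83.
Reliability = 1131.83 / 1681.29 = 0.673.

0.673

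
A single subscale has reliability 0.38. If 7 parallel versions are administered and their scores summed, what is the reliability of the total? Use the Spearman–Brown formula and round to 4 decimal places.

ρ_k = kρ / (1 + (k−1)ρ) = 7·0.38 / (1 + 6·0.38) = 2.660 / 3.280 = 0.8110.

0.8110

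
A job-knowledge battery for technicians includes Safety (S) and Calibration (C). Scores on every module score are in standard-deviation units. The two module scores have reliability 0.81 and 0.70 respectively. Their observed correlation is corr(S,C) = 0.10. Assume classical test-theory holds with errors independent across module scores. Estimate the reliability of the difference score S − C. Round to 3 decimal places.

Var(S−C) = 1 + 1 − 2·0.10 = 2 − 0.2 = 1.8.
Under uncorrelated errors the observed covariances equal the true-score covariances, so only the own-variance terms attenuate.
True-score variance = [0.81 + 0.70] − 0.2 = 1.51 − 0.2 = 1.31.
Reliability = 1.31 / 1.8 = 0.728.

0.728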